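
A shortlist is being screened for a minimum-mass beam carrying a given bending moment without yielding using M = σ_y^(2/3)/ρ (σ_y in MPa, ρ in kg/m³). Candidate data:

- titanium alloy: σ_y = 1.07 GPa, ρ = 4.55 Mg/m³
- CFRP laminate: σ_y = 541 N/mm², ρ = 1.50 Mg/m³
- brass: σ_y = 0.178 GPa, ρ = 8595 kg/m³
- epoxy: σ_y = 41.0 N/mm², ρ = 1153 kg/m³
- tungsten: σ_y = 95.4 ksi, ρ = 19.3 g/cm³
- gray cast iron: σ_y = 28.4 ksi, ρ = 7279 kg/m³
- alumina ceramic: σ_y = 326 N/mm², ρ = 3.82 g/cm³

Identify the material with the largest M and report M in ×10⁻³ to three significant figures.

CFRP laminate, M = 44.3×10⁻³

Convert each candidate to consistent units, then evaluate M:
  titanium alloy: σ_y = 1070 MPa, ρ = 4550 kg/m³
  CFRP laminate: σ_y = 541.0 MPa, ρ = 1500 kg/m³
  brass: σ_y = 178.0 MPa, ρ = 8595 kg/m³
  epoxy: σ_y = 41.00 MPa, ρ = 1153 kg/m³
  tungsten: σ_y = 657.8 MPa, ρ = 19300 kg/m³
  gray cast iron: σ_y = 195.8 MPa, ρ = 7279 kg/m³
  alumina ceramic: σ_y = 326.0 MPa, ρ = 3820 kg/m³
  CFRP laminate: M = 44.3×10⁻³
  titanium alloy: M = 23.0×10⁻³
  alumina ceramic: M = 12.4×10⁻³
  epoxy: M = 10.3×10⁻³
  gray cast iron: M = 4.63×10⁻³
  tungsten: M = 3.92×10⁻³
  brass: M = 3.68×10⁻³
CFRP laminate ranks first.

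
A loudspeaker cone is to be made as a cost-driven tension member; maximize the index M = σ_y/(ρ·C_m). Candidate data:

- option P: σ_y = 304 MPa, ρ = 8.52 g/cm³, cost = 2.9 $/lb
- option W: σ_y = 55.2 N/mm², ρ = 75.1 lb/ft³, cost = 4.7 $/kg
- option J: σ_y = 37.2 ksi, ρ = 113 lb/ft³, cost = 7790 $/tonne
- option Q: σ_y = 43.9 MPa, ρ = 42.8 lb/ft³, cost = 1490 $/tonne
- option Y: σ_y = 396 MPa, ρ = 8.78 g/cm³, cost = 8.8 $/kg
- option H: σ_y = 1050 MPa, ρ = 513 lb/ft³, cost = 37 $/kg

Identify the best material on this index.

option Q

Convert each candidate to consistent units, then evaluate M:
  option P: σ_y = 304.0 MPa, ρ = 8520 kg/m³, cost = 6.393 $/kg
  option W: σ_y = 55.20 MPa, ρ = 1203 kg/m³, cost = 4.700 $/kg
  option J: σ_y = 256.5 MPa, ρ = 1810 kg/m³, cost = 7.790 $/kg
  option Q: σ_y = 43.90 MPa, ρ = 685.6 kg/m³, cost = 1.490 $/kg
  option Y: σ_y = 396.0 MPa, ρ = 8780 kg/m³, cost = 8.800 $/kg
  option H: σ_y = 1050 MPa, ρ = 8217 kg/m³, cost = 37.00 $/kg
  option Q: M = 43.0 kN·m per $
  option J: M = 18.2 kN·m per $
  option W: M = 9.76 kN·m per $
  option P: M = 5.58 kN·m per $
  option Y: M = 5.13 kN·m per $
  option H: M = 3.45 kN·m per $
Option Q has the largest M.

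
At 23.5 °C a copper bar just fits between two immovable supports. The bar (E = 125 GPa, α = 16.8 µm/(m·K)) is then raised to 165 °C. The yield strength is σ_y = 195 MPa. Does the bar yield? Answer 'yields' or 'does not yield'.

yields

ΔT = 141.5 K. Constrained thermal stress σ = E·α·ΔT = 125.0×10³ MPa × 16.8×10⁻⁶ × 141.5 = 297 MPa (compressive).
Compare to σ_y = 195 MPa: σ ≥ σ_y, so it yields.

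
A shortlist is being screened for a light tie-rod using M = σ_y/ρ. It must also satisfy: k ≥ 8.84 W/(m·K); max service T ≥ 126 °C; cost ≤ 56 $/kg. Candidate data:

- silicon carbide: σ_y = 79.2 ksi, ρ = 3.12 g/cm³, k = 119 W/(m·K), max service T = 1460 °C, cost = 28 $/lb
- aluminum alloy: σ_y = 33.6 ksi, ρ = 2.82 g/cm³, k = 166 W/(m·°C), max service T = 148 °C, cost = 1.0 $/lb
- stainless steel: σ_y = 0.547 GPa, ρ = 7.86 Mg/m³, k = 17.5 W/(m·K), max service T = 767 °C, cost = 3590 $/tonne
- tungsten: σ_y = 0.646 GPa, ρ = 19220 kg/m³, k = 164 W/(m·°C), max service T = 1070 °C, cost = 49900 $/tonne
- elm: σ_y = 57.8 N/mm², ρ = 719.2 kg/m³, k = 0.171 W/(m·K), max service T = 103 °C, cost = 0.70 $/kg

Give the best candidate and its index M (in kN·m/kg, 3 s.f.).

aluminum alloy, M = 82.2 kN·m/kg

Screen on constraints: k ≥ 8.84 W/(m·K); max service T ≥ 126 °C; cost ≤ 56 $/kg. Survivors: aluminum alloy, stainless steel, tungsten.
After converting to SI:
  aluminum alloy: σ_y = 231.7 MPa, ρ = 2820 kg/m³
  stainless steel: σ_y = 547.0 MPa, ρ = 7860 kg/m³
  tungsten: σ_y = 646.0 MPa, ρ = 19220 kg/m³
  aluminum alloy: M = 82.2 kN·m/kg
  stainless steel: M = 69.6 kN·m/kg
  tungsten: M = 33.6 kN·m/kg
Aluminum alloy has the largest M.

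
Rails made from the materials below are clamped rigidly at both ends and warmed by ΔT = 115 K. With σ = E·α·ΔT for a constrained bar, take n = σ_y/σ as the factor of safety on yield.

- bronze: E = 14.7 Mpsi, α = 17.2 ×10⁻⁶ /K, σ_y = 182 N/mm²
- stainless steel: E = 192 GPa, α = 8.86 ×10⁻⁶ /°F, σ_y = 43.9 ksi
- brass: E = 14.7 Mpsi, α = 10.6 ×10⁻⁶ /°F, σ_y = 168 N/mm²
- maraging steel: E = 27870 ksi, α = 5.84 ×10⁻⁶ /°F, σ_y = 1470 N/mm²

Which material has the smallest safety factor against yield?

brass

With everything in SI (GPa, ×10⁻⁶/K, MPa):
  bronze: E = 101.4, α = 17.2, σ_y = 182.0 → σ = 200 MPa, n = 0.908
  stainless steel: E = 192.0, α = 15.9, σ_y = 302.7 → σ = 352 MPa, n = 0.860
  brass: E = 101.4, α = 19.1, σ_y = 168.0 → σ = 222 MPa, n = 0.755
  maraging steel: E = 192.2, α = 10.5, σ_y = 1470 → σ = 232 MPa, n = 6.33
The minimum is brass at n = 0.755.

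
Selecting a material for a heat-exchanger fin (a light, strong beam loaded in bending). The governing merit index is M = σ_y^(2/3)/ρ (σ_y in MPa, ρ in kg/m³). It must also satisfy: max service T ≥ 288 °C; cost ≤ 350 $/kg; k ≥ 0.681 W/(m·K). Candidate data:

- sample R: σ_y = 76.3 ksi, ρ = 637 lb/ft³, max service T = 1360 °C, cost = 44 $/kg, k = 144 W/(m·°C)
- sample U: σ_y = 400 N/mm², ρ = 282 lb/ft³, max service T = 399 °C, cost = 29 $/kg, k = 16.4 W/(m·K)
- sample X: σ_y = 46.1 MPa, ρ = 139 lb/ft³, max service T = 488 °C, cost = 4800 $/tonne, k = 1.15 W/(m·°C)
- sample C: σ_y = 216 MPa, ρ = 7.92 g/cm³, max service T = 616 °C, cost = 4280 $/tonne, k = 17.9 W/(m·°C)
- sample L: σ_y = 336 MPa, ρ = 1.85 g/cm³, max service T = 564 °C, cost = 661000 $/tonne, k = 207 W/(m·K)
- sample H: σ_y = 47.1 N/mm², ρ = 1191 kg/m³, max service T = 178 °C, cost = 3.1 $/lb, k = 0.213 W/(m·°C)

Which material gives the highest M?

Screen on constraints: max service T ≥ 288 °C; cost ≤ 350 $/kg; k ≥ 0.681 W/(m·K). Survivors: sample R, sample U, sample X, sample C.
After converting to SI:
  sample R: σ_y = 526.1 MPa, ρ = 10200 kg/m³
  sample U: σ_y = 400.0 MPa, ρ = 4517 kg/m³
  sample X: σ_y = 46.10 MPa, ρ = 2227 kg/m³
  sample C: σ_y = 216.0 MPa, ρ = 7920 kg/m³
  sample U: M = 12.0×10⁻³
  sample R: M = 6.39×10⁻³
  sample X: M = 5.77×10⁻³
  sample C: M = 4.55×10⁻³
The maximum is for sample U.

sample U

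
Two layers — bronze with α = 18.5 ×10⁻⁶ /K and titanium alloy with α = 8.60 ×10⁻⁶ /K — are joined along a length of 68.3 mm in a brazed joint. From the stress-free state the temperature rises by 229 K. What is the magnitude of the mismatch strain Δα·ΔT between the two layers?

2.27×10⁻³

Δα = |18.5 − 8.60|×10⁻⁶/K = 9.90×10⁻⁶/K.
Mismatch strain = Δα·ΔT = 9.90×10⁻⁶ × 229.0 = 2.27×10⁻³.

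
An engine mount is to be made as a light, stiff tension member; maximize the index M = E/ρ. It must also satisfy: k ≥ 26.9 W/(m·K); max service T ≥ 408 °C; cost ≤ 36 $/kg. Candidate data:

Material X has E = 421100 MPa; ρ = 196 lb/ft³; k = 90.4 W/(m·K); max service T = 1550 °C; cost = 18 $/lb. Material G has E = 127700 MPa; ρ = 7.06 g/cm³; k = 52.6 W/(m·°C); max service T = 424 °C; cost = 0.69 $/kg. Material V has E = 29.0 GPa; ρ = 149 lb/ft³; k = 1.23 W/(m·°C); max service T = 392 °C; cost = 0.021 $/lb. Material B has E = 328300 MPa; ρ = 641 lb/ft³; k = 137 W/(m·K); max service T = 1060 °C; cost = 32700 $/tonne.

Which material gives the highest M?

material B

Screen on constraints: k ≥ 26.9 W/(m·K); max service T ≥ 408 °C; cost ≤ 36 $/kg. Survivors: material G, material B.
Putting every candidate on a common basis:
  material G: E = 127.7 GPa, ρ = 7060 kg/m³
  material B: E = 328.3 GPa, ρ = 10270 kg/m³
  material B: M = 32.0 MN·m/kg
  material G: M = 18.1 MN·m/kg
Highest index: material B.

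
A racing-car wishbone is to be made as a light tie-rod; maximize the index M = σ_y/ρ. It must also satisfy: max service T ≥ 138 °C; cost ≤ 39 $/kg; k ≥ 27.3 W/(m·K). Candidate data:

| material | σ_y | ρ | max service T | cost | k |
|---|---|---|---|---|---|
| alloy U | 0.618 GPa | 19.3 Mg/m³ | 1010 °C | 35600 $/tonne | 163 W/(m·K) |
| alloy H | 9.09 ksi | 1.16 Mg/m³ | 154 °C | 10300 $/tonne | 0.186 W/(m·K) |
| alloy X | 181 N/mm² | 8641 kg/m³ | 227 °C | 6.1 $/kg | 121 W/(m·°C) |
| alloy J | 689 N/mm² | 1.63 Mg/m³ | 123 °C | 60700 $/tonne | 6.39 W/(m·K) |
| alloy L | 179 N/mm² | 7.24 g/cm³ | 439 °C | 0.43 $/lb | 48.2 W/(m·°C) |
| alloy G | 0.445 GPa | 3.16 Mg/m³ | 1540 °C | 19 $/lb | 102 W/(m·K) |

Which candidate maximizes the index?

Screen on constraints: max service T ≥ 138 °C; cost ≤ 39 $/kg; k ≥ 27.3 W/(m·K). Survivors: alloy U, alloy X, alloy L.
After converting to SI:
  alloy U: σ_y = 618.0 MPa, ρ = 19300 kg/m³
  alloy X: σ_y = 181.0 MPa, ρ = 8641 kg/m³
  alloy L: σ_y = 179.0 MPa, ρ = 7240 kg/m³
  alloy U: M = 32.0 kN·m/kg
  alloy L: M = 24.7 kN·m/kg
  alloy X: M = 20.9 kN·m/kg
Alloy U ranks first.

alloy U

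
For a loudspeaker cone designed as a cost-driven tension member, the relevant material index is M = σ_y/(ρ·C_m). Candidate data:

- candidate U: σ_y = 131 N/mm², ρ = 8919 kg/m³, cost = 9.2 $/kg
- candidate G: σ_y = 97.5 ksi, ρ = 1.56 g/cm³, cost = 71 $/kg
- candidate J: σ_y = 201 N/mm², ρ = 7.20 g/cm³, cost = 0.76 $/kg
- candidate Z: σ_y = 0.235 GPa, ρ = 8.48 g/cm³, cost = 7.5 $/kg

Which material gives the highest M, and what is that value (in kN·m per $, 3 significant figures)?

candidate J, M = 36.7 kN·m per $

Putting every candidate on a common basis:
  candidate U: σ_y = 131.0 MPa, ρ = 8919 kg/m³, cost = 9.200 $/kg
  candidate G: σ_y = 672.2 MPa, ρ = 1560 kg/m³, cost = 71.00 $/kg
  candidate J: σ_y = 201.0 MPa, ρ = 7200 kg/m³, cost = 0.7600 $/kg
  candidate Z: σ_y = 235.0 MPa, ρ = 8480 kg/m³, cost = 7.500 $/kg
  candidate J: M = 36.7 kN·m per $
  candidate G: M = 6.07 kN·m per $
  candidate Z: M = 3.69 kN·m per $
  candidate U: M = 1.60 kN·m per $
The maximum is for candidate J.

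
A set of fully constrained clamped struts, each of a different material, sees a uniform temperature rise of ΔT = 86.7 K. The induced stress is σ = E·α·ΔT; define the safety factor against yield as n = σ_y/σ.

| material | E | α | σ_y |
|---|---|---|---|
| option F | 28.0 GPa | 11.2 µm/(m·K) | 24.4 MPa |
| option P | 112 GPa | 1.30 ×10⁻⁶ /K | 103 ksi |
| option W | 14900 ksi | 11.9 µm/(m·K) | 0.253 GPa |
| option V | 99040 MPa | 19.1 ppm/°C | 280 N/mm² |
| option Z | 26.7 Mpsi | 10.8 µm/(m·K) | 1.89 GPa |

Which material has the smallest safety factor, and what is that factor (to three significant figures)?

With everything in SI (GPa, ×10⁻⁶/K, MPa):
  option F: E = 28.00, α = 11.2, σ_y = 24.40 → σ = 27.2 MPa, n = 0.897
  option P: E = 112.0, α = 1.30, σ_y = 710.2 → σ = 12.6 MPa, n = 56.3
  option W: E = 102.7, α = 11.9, σ_y = 253.0 → σ = 106 MPa, n = 2.39
  option V: E = 99.04, α = 19.1, σ_y = 280.0 → σ = 164 MPa, n = 1.71
  option Z: E = 184.1, α = 10.8, σ_y = 1890 → σ = 172 MPa, n = 11.0
Option F has the lowest safety factor, n = 0.897.

option F, n = 0.897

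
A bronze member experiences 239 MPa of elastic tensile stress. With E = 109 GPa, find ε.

2.19×10⁻³

ε = σ/E = 239 / 109000 = 2.19×10⁻³.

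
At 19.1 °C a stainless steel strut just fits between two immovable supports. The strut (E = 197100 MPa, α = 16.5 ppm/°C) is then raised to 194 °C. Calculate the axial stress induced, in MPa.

569 MPa

E = 197100 MPa = 197.1 GPa.
ΔT = 174.9 K. Constrained thermal stress σ = E·α·ΔT = 197.1×10³ MPa × 16.5×10⁻⁶ × 174.9 = 569 MPa (compressive).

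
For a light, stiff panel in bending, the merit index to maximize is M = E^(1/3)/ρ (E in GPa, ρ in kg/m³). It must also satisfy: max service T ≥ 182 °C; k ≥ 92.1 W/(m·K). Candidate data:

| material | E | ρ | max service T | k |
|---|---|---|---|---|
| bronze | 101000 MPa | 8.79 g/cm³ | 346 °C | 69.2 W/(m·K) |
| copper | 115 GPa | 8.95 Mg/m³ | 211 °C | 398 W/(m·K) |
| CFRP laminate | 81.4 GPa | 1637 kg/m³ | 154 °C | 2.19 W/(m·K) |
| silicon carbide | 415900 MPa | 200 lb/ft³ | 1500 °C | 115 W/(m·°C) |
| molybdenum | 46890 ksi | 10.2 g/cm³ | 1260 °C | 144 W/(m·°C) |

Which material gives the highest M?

silicon carbide

Screen on constraints: max service T ≥ 182 °C; k ≥ 92.1 W/(m·K). Survivors: copper, silicon carbide, molybdenum.
Putting every candidate on a common basis:
  copper: E = 115.0 GPa, ρ = 8950 kg/m³
  silicon carbide: E = 415.9 GPa, ρ = 3204 kg/m³
  molybdenum: E = 323.3 GPa, ρ = 10200 kg/m³
  silicon carbide: M = 2.33×10⁻³
  molybdenum: M = 0.673×10⁻³
  copper: M = 0.543×10⁻³
Silicon carbide ranks first.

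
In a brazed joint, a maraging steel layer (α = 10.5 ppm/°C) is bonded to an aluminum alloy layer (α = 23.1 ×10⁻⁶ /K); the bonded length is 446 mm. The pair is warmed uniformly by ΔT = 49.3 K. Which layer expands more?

α(maraging steel) = 10.5×10⁻⁶/K vs α(aluminum alloy) = 23.1×10⁻⁶/K.
Higher α expands more for the same ΔT: aluminum alloy.

aluminum alloy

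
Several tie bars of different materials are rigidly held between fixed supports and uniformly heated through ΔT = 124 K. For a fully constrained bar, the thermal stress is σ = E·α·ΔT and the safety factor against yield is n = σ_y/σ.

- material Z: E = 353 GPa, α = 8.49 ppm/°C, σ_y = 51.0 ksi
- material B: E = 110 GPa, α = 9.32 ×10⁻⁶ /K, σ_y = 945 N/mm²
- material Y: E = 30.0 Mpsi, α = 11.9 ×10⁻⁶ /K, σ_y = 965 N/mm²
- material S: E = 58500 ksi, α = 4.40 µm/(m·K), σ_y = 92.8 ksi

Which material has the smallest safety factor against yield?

In consistent units (E in GPa, α in ×10⁻⁶/K, σ_y in MPa):
  material Z: E = 353.0, α = 8.49, σ_y = 351.6 → σ = 372 MPa, n = 0.946
  material B: E = 110.0, α = 9.32, σ_y = 945.0 → σ = 127 MPa, n = 7.43
  material Y: E = 206.8, α = 11.9, σ_y = 965.0 → σ = 305 MPa, n = 3.16
  material S: E = 403.3, α = 4.40, σ_y = 639.8 → σ = 220 MPa, n = 2.91
The minimum is material Z at n = 0.946.

material Z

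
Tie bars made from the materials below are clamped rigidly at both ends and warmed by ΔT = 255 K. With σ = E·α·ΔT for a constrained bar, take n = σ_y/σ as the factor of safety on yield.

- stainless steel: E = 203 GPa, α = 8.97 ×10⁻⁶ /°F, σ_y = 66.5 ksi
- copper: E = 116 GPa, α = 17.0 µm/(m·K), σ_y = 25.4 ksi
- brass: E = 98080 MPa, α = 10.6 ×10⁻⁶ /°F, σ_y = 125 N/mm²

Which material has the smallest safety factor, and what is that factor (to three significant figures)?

Converting E to GPa, α to ×10⁻⁶/K, σ_y to MPa, then σ and n for each:
  stainless steel: E = 203.0, α = 16.1, σ_y = 458.5 → σ = 836 MPa, n = 0.549
  copper: E = 116.0, α = 17.0, σ_y = 175.1 → σ = 503 MPa, n = 0.348
  brass: E = 98.08, α = 19.1, σ_y = 125.0 → σ = 477 MPa, n = 0.262
Smallest n: brass with n = 0.262.

brass, n = 0.262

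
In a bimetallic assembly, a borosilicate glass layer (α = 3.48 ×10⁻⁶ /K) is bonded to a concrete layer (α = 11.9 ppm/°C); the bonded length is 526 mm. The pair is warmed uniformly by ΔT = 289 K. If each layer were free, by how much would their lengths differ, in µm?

1280 µm

Δα = |3.48 − 11.9|×10⁻⁶/K = 8.42×10⁻⁶/K.
ΔL_mismatch = Δα·L·ΔT = 8.42×10⁻⁶ × 526.0 mm × 289.0 K = 1280 µm.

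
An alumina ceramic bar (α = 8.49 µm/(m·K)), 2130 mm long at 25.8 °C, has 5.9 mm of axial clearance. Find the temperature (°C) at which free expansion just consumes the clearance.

352 °C

α·L₀·ΔT = 5.9 mm ⇒ ΔT = 5.9 / (8.49×10⁻⁶ × 2130.0) = 326.3 K.
T = 25.8 + 326.3 = 352.1 °C.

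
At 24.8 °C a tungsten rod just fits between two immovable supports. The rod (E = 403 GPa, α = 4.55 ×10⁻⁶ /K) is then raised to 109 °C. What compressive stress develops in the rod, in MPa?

ΔT = 84.20 K. Constrained thermal stress σ = E·α·ΔT = 403.0×10³ MPa × 4.55×10⁻⁶ × 84.20 = 154 MPa (compressive).

154 MPa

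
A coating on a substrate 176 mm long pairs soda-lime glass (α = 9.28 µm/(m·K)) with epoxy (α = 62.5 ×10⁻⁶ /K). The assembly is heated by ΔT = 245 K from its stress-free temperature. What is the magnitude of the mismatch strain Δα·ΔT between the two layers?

0.0130

Δα = |9.28 − 62.5|×10⁻⁶/K = 53.2×10⁻⁶/K.
Mismatch strain = Δα·ΔT = 53.2×10⁻⁶ × 245.0 = 0.0130.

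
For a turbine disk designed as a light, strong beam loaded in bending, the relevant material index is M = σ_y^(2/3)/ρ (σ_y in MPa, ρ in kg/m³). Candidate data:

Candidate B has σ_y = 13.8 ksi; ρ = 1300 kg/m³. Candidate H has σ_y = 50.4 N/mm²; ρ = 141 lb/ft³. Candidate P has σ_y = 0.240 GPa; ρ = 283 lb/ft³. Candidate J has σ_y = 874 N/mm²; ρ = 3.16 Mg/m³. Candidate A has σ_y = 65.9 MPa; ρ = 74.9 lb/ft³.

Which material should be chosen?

Normalizing units and computing the index:
  candidate B: σ_y = 95.15 MPa, ρ = 1300 kg/m³
  candidate H: σ_y = 50.40 MPa, ρ = 2259 kg/m³
  candidate P: σ_y = 240.0 MPa, ρ = 4533 kg/m³
  candidate J: σ_y = 874.0 MPa, ρ = 3160 kg/m³
  candidate A: σ_y = 65.90 MPa, ρ = 1200 kg/m³
  candidate J: M = 28.9×10⁻³
  candidate B: M = 16.0×10⁻³
  candidate A: M = 13.6×10⁻³
  candidate P: M = 8.52×10⁻³
  candidate H: M = 6.04×10⁻³
The maximum is for candidate J.

candidate J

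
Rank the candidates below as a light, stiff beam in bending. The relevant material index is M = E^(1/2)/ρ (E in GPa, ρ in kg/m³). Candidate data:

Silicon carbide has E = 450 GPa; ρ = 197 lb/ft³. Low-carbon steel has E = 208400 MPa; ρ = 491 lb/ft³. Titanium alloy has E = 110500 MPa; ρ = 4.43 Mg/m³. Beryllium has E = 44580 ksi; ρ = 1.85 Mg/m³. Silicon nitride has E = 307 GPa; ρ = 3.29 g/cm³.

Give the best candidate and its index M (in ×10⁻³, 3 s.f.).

Putting every candidate on a common basis:
  silicon carbide: E = 450.0 GPa, ρ = 3156 kg/m³
  low-carbon steel: E = 208.4 GPa, ρ = 7865 kg/m³
  titanium alloy: E = 110.5 GPa, ρ = 4430 kg/m³
  beryllium: E = 307.4 GPa, ρ = 1850 kg/m³
  silicon nitride: E = 307.0 GPa, ρ = 3290 kg/m³
  beryllium: M = 9.48×10⁻³
  silicon carbide: M = 6.72×10⁻³
  silicon nitride: M = 5.33×10⁻³
  titanium alloy: M = 2.37×10⁻³
  low-carbon steel: M = 1.84×10⁻³
Beryllium has the largest M.

beryllium, M = 9.48×10⁻³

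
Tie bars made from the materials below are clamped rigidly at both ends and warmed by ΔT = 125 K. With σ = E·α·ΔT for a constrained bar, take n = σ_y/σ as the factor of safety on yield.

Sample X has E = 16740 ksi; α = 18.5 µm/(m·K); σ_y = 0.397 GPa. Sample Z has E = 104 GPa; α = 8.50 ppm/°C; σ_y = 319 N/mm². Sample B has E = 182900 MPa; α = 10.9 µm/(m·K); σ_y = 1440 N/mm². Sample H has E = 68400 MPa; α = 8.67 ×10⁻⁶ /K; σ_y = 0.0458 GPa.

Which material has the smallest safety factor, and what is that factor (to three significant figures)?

sample H, n = 0.618

With everything in SI (GPa, ×10⁻⁶/K, MPa):
  sample X: E = 115.4, α = 18.5, σ_y = 397.0 → σ = 267 MPa, n = 1.49
  sample Z: E = 104.0, α = 8.50, σ_y = 319.0 → σ = 110 MPa, n = 2.89
  sample B: E = 182.9, α = 10.9, σ_y = 1440 → σ = 249 MPa, n = 5.78
  sample H: E = 68.40, α = 8.67, σ_y = 45.80 → σ = 74.1 MPa, n = 0.618
Smallest n: sample H with n = 0.618.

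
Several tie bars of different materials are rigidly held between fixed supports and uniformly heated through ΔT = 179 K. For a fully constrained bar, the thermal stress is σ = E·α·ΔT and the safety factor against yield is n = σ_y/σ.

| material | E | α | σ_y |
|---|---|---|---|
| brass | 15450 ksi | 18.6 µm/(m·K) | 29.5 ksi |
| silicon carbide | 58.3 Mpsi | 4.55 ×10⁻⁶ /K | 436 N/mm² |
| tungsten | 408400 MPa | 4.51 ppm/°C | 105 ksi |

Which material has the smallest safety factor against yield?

brass

In consistent units (E in GPa, α in ×10⁻⁶/K, σ_y in MPa):
  brass: E = 106.5, α = 18.6, σ_y = 203.4 → σ = 355 MPa, n = 0.573
  silicon carbide: E = 402.0, α = 4.55, σ_y = 436.0 → σ = 327 MPa, n = 1.33
  tungsten: E = 408.4, α = 4.51, σ_y = 723.9 → σ = 330 MPa, n = 2.20
Brass has the lowest safety factor, n = 0.573.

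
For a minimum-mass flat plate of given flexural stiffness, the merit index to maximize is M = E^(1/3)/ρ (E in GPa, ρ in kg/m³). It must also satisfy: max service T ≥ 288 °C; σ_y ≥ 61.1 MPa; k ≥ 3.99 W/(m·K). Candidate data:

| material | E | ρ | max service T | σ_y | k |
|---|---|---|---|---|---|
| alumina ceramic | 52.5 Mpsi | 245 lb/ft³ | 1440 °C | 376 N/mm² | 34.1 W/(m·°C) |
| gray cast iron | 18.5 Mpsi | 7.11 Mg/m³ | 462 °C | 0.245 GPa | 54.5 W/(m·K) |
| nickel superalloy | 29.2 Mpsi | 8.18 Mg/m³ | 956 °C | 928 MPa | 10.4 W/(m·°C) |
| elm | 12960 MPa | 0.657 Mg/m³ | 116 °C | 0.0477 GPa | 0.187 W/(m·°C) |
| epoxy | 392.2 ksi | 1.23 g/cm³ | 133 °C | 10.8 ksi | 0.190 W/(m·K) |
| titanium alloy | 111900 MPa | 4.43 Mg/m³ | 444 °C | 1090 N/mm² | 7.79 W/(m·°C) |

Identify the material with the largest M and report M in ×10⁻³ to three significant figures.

alumina ceramic, M = 1.82×10⁻³

Screen on constraints: max service T ≥ 288 °C; σ_y ≥ 61.1 MPa; k ≥ 3.99 W/(m·K). Survivors: alumina ceramic, gray cast iron, nickel superalloy, titanium alloy.
Convert each candidate to consistent units, then evaluate M:
  alumina ceramic: E = 362.0 GPa, ρ = 3925 kg/m³
  gray cast iron: E = 127.6 GPa, ρ = 7110 kg/m³
  nickel superalloy: E = 201.3 GPa, ρ = 8180 kg/m³
  titanium alloy: E = 111.9 GPa, ρ = 4430 kg/m³
  alumina ceramic: M = 1.82×10⁻³
  titanium alloy: M = 1.09×10⁻³
  nickel superalloy: M = 0.716×10⁻³
  gray cast iron: M = 0.708×10⁻³
Alumina ceramic ranks first.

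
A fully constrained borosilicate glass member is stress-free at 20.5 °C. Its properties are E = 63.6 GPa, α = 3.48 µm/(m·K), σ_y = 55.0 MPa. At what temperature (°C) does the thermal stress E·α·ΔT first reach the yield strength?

E·α·ΔT = 55.00 MPa ⇒ ΔT = 55.00 / (63.60×10³ × 3.48×10⁻⁶) = 248.5 K.
T = 20.5 + 248.5 = 269.0 °C.

269 °C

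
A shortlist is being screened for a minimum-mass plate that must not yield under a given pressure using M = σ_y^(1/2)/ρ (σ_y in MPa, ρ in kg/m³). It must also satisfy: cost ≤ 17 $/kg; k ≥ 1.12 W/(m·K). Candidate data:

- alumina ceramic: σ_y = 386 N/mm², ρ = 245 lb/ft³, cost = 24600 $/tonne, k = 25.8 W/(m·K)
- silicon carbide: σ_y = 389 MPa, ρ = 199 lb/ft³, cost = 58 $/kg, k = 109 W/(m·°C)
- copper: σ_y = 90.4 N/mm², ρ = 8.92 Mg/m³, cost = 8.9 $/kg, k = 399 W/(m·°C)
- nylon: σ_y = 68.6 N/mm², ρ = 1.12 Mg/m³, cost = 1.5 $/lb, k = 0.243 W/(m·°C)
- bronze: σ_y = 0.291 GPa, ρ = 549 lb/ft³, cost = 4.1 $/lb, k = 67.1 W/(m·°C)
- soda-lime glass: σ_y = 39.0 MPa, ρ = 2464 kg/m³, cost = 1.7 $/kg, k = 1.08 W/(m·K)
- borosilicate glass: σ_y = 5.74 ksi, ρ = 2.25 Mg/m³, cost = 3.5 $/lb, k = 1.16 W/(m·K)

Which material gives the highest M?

borosilicate glass

Screen on constraints: cost ≤ 17 $/kg; k ≥ 1.12 W/(m·K). Survivors: copper, bronze, borosilicate glass.
After converting to SI:
  copper: σ_y = 90.40 MPa, ρ = 8920 kg/m³
  bronze: σ_y = 291.0 MPa, ρ = 8794 kg/m³
  borosilicate glass: σ_y = 39.58 MPa, ρ = 2250 kg/m³
  borosilicate glass: M = 2.80×10⁻³
  bronze: M = 1.94×10⁻³
  copper: M = 1.07×10⁻³
Borosilicate glass has the largest M.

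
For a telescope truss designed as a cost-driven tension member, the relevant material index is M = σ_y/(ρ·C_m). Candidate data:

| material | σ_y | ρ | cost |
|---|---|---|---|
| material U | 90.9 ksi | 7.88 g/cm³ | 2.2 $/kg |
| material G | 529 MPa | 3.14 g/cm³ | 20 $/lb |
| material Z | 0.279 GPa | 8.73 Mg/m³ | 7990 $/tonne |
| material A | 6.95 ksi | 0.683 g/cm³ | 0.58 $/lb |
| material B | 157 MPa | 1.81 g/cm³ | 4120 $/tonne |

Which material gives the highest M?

After converting to SI:
  material U: σ_y = 626.7 MPa, ρ = 7880 kg/m³, cost = 2.200 $/kg
  material G: σ_y = 529.0 MPa, ρ = 3140 kg/m³, cost = 44.09 $/kg
  material Z: σ_y = 279.0 MPa, ρ = 8730 kg/m³, cost = 7.990 $/kg
  material A: σ_y = 47.92 MPa, ρ = 683.0 kg/m³, cost = 1.279 $/kg
  material B: σ_y = 157.0 MPa, ρ = 1810 kg/m³, cost = 4.120 $/kg
  material A: M = 54.9 kN·m per $
  material U: M = 36.2 kN·m per $
  material B: M = 21.1 kN·m per $
  material Z: M = 4.00 kN·m per $
  material G: M = 3.82 kN·m per $
The maximum is for material A.

material A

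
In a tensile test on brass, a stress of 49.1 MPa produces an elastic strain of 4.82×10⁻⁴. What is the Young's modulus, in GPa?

102 GPa

E = σ/ε = 49.1 MPa / 4.82×10⁻⁴ = 101900 MPa = 102 GPa.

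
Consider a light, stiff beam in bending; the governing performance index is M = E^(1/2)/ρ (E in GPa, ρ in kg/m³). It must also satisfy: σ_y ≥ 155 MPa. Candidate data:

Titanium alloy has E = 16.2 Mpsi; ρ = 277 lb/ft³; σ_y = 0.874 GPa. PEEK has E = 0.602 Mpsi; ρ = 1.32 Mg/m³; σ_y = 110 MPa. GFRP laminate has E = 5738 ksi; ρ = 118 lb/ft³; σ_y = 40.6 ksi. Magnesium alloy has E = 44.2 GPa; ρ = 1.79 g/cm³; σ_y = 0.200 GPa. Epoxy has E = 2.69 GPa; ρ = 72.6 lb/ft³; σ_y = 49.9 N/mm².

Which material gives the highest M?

Screen on constraints: σ_y ≥ 155 MPa. Survivors: titanium alloy, GFRP laminate, magnesium alloy.
Convert each candidate to consistent units, then evaluate M:
  titanium alloy: E = 111.7 GPa, ρ = 4437 kg/m³
  GFRP laminate: E = 39.56 GPa, ρ = 1890 kg/m³
  magnesium alloy: E = 44.20 GPa, ρ = 1790 kg/m³
  magnesium alloy: M = 3.71×10⁻³
  GFRP laminate: M = 3.33×10⁻³
  titanium alloy: M = 2.38×10⁻³
Magnesium alloy has the largest M.

magnesium alloy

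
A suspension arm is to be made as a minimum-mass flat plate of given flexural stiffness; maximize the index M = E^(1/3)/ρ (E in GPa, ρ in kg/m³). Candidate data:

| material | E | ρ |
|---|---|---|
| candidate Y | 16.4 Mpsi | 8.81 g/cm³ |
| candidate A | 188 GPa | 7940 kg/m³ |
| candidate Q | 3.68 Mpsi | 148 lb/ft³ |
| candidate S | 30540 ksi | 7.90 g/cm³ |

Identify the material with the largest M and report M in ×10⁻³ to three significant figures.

candidate Q, M = 1.24×10⁻³

Putting every candidate on a common basis:
  candidate Y: E = 113.1 GPa, ρ = 8810 kg/m³
  candidate A: E = 188.0 GPa, ρ = 7940 kg/m³
  candidate Q: E = 25.37 GPa, ρ = 2371 kg/m³
  candidate S: E = 210.6 GPa, ρ = 7900 kg/m³
  candidate Q: M = 1.24×10⁻³
  candidate S: M = 0.753×10⁻³
  candidate A: M = 0.721×10⁻³
  candidate Y: M = 0.549×10⁻³
The maximum is for candidate Q.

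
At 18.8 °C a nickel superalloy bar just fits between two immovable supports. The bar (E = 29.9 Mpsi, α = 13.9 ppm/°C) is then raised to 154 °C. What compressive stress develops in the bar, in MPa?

E = 29.9 Mpsi = 206.2 GPa.
ΔT = 135.2 K. Constrained thermal stress σ = E·α·ΔT = 206.2×10³ MPa × 13.9×10⁻⁶ × 135.2 = 387 MPa (compressive).

387 MPa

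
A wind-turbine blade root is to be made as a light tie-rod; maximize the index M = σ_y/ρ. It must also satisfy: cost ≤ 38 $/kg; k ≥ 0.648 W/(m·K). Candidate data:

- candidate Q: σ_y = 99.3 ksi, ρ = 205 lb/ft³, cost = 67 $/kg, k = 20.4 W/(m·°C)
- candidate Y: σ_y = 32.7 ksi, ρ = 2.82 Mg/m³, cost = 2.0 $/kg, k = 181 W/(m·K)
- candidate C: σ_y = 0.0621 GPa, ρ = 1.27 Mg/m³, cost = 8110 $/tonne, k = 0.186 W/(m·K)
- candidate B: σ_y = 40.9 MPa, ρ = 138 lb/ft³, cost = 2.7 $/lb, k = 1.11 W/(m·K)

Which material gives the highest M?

candidate Y

Screen on constraints: cost ≤ 38 $/kg; k ≥ 0.648 W/(m·K). Survivors: candidate Y, candidate B.
Convert each candidate to consistent units, then evaluate M:
  candidate Y: σ_y = 225.5 MPa, ρ = 2820 kg/m³
  candidate B: σ_y = 40.90 MPa, ρ = 2211 kg/m³
  candidate Y: M = 79.9 kN·m/kg
  candidate B: M = 18.5 kN·m/kg
Candidate Y has the largest M.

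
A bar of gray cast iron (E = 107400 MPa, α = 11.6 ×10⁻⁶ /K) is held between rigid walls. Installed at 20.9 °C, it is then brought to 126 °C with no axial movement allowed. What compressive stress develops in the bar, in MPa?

E = 107400 MPa = 107.4 GPa.
ΔT = 105.1 K. Constrained thermal stress σ = E·α·ΔT = 107.4×10³ MPa × 11.6×10⁻⁶ × 105.1 = 131 MPa (compressive).

131 MPa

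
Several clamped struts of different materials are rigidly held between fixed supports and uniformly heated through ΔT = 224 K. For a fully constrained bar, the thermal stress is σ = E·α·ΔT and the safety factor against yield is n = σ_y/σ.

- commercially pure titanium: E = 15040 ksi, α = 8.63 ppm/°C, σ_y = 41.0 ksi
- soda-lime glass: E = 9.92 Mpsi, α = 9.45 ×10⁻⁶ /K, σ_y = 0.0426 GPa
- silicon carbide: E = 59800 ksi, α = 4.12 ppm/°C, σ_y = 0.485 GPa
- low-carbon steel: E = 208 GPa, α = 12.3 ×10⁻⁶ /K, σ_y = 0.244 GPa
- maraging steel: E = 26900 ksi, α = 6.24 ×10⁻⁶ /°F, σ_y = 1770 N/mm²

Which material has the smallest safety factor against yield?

Converting E to GPa, α to ×10⁻⁶/K, σ_y to MPa, then σ and n for each:
  commercially pure titanium: E = 103.7, α = 8.63, σ_y = 282.7 → σ = 200 MPa, n = 1.41
  soda-lime glass: E = 68.40, α = 9.45, σ_y = 42.60 → σ = 145 MPa, n = 0.294
  silicon carbide: E = 412.3, α = 4.12, σ_y = 485.0 → σ = 381 MPa, n = 1.27
  low-carbon steel: E = 208.0, α = 12.3, σ_y = 244.0 → σ = 573 MPa, n = 0.426
  maraging steel: E = 185.5, α = 11.2, σ_y = 1770 → σ = 467 MPa, n = 3.79
Soda-lime glass has the lowest safety factor, n = 0.294.

soda-lime glass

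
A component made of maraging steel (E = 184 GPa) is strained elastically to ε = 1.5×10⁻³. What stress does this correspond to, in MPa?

276 MPa

σ = E·ε = 184000 MPa × 1.5×10⁻³ = 276 MPa.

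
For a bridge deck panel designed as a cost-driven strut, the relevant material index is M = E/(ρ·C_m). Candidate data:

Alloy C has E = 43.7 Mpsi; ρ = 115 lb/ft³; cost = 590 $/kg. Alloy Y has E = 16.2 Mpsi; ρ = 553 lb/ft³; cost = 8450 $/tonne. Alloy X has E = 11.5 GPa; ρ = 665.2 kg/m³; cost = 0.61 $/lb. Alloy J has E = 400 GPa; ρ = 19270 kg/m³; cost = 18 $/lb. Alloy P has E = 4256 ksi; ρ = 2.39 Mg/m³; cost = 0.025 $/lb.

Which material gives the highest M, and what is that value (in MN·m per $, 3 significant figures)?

In SI units:
  alloy C: E = 301.3 GPa, ρ = 1842 kg/m³, cost = 590.0 $/kg
  alloy Y: E = 111.7 GPa, ρ = 8858 kg/m³, cost = 8.450 $/kg
  alloy X: E = 11.50 GPa, ρ = 665.2 kg/m³, cost = 1.345 $/kg
  alloy J: E = 400.0 GPa, ρ = 19270 kg/m³, cost = 39.68 $/kg
  alloy P: E = 29.34 GPa, ρ = 2390 kg/m³, cost = 0.05511 $/kg
  alloy P: M = 223 MN·m per $
  alloy X: M = 12.9 MN·m per $
  alloy Y: M = 1.49 MN·m per $
  alloy J: M = 0.523 MN·m per $
  alloy C: M = 0.277 MN·m per $
Alloy P ranks first.

alloy P, M = 223 MN·m per $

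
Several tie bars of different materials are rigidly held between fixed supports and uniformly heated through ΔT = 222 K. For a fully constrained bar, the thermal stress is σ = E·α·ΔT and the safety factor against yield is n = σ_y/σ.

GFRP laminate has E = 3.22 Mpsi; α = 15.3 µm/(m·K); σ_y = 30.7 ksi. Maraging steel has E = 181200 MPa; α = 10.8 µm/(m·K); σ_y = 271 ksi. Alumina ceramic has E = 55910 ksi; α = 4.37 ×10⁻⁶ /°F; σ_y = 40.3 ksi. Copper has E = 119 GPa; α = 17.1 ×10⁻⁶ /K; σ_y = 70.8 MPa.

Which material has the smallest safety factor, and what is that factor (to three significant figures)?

copper, n = 0.157

Per material, after unit conversion:
  GFRP laminate: E = 22.20, α = 15.3, σ_y = 211.7 → σ = 75.4 MPa, n = 2.81
  maraging steel: E = 181.2, α = 10.8, σ_y = 1868 → σ = 434 MPa, n = 4.30
  alumina ceramic: E = 385.5, α = 7.87, σ_y = 277.9 → σ = 673 MPa, n = 0.413
  copper: E = 119.0, α = 17.1, σ_y = 70.80 → σ = 452 MPa, n = 0.157
Copper has the lowest safety factor, n = 0.157.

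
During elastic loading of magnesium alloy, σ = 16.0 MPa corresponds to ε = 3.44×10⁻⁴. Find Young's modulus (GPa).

46.5 GPa

E = σ/ε = 16.0 MPa / 3.44×10⁻⁴ = 46510 MPa = 46.5 GPa.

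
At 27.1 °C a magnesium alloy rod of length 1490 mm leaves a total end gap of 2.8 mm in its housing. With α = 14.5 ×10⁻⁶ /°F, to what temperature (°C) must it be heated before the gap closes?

α = 14.5×10⁻⁶/°F × 9/5 = 26.1×10⁻⁶/K.
α·L₀·ΔT = 2.8 mm ⇒ ΔT = 2.8 / (26.1×10⁻⁶ × 1490.0) = 72.00 K.
T = 27.1 + 72.00 = 99.10 °C.

99.1 °C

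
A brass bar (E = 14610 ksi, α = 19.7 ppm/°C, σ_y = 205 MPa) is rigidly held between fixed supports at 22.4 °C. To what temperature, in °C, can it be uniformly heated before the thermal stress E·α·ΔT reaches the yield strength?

E = 14610 ksi = 100.7 GPa.
E·α·ΔT = 205.0 MPa ⇒ ΔT = 205.0 / (100.7×10³ × 19.7×10⁻⁶) = 103.3 K.
T = 22.4 + 103.3 = 125.7 °C.

126 °C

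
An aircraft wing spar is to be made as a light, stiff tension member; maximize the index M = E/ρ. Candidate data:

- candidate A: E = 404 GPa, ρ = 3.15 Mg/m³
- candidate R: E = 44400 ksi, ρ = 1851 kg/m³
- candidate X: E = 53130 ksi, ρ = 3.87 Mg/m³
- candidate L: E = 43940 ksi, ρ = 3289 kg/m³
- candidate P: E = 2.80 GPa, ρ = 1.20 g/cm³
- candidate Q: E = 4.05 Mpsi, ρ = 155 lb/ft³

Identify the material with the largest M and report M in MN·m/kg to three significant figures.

candidate R, M = 165 MN·m/kg

Convert each candidate to consistent units, then evaluate M:
  candidate A: E = 404.0 GPa, ρ = 3150 kg/m³
  candidate R: E = 306.1 GPa, ρ = 1851 kg/m³
  candidate X: E = 366.3 GPa, ρ = 3870 kg/m³
  candidate L: E = 303.0 GPa, ρ = 3289 kg/m³
  candidate P: E = 2.800 GPa, ρ = 1200 kg/m³
  candidate Q: E = 27.92 GPa, ρ = 2483 kg/m³
  candidate R: M = 165 MN·m/kg
  candidate A: M = 128 MN·m/kg
  candidate X: M = 94.7 MN·m/kg
  candidate L: M = 92.1 MN·m/kg
  candidate Q: M = 11.2 MN·m/kg
  candidate P: M = 2.33 MN·m/kg
Highest index: candidate R.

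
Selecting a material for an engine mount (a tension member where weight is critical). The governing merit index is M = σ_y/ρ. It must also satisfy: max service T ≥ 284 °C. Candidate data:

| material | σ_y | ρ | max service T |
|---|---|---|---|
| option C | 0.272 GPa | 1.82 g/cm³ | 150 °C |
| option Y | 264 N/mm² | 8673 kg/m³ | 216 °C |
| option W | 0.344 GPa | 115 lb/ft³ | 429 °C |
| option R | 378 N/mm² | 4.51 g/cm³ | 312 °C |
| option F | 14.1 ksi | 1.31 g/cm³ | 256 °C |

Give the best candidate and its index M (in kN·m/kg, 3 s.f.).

Screen on constraints: max service T ≥ 284 °C. Survivors: option W, option R.
Normalizing units and computing the index:
  option W: σ_y = 344.0 MPa, ρ = 1842 kg/m³
  option R: σ_y = 378.0 MPa, ρ = 4510 kg/m³
  option W: M = 187 kN·m/kg
  option R: M = 83.8 kN·m/kg
Option W ranks first.

option W, M = 187 kN·m/kg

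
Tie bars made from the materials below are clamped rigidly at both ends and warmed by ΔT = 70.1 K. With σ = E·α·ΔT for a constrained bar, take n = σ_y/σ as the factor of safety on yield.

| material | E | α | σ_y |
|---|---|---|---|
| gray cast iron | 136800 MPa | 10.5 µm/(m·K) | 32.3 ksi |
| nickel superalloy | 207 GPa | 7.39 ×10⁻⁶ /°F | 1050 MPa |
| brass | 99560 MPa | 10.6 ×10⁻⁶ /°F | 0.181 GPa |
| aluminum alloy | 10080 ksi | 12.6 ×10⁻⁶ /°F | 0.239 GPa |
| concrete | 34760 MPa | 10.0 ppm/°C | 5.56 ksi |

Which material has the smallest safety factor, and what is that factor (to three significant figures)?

In consistent units (E in GPa, α in ×10⁻⁶/K, σ_y in MPa):
  gray cast iron: E = 136.8, α = 10.5, σ_y = 222.7 → σ = 101 MPa, n = 2.21
  nickel superalloy: E = 207.0, α = 13.3, σ_y = 1050 → σ = 193 MPa, n = 5.44
  brass: E = 99.56, α = 19.1, σ_y = 181.0 → σ = 133 MPa, n = 1.36
  aluminum alloy: E = 69.50, α = 22.7, σ_y = 239.0 → σ = 110 MPa, n = 2.16
  concrete: E = 34.76, α = 10.0, σ_y = 38.33 → σ = 24.4 MPa, n = 1.57
The minimum is brass at n = 1.36.

brass, n = 1.36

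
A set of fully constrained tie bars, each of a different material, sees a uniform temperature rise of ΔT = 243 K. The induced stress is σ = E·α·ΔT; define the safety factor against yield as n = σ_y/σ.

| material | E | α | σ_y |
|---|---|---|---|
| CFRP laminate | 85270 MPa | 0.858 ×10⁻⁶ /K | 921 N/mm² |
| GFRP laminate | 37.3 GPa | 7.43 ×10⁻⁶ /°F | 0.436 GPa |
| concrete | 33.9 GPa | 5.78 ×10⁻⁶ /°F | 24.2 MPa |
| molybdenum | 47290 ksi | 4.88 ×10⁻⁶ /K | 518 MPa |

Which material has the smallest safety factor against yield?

concrete

Converting E to GPa, α to ×10⁻⁶/K, σ_y to MPa, then σ and n for each:
  CFRP laminate: E = 85.27, α = 0.858, σ_y = 921.0 → σ = 17.8 MPa, n = 51.8
  GFRP laminate: E = 37.30, α = 13.4, σ_y = 436.0 → σ = 121 MPa, n = 3.60
  concrete: E = 33.90, α = 10.4, σ_y = 24.20 → σ = 85.7 MPa, n = 0.282
  molybdenum: E = 326.1, α = 4.88, σ_y = 518.0 → σ = 387 MPa, n = 1.34
Smallest n: concrete with n = 0.282.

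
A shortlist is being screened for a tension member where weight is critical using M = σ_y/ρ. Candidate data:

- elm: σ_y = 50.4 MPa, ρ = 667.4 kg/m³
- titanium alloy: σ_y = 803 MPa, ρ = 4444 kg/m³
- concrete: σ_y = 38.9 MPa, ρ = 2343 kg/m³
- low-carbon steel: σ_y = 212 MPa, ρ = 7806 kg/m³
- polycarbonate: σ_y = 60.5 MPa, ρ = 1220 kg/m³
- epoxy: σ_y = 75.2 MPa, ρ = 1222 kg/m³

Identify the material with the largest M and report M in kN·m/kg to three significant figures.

Computing M directly (units already consistent):
  titanium alloy: M = 181 kN·m/kg
  elm: M = 75.5 kN·m/kg
  epoxy: M = 61.5 kN·m/kg
  polycarbonate: M = 49.6 kN·m/kg
  low-carbon steel: M = 27.2 kN·m/kg
  concrete: M = 16.6 kN·m/kg
Titanium alloy has the largest M.

titanium alloy, M = 181 kN·m/kg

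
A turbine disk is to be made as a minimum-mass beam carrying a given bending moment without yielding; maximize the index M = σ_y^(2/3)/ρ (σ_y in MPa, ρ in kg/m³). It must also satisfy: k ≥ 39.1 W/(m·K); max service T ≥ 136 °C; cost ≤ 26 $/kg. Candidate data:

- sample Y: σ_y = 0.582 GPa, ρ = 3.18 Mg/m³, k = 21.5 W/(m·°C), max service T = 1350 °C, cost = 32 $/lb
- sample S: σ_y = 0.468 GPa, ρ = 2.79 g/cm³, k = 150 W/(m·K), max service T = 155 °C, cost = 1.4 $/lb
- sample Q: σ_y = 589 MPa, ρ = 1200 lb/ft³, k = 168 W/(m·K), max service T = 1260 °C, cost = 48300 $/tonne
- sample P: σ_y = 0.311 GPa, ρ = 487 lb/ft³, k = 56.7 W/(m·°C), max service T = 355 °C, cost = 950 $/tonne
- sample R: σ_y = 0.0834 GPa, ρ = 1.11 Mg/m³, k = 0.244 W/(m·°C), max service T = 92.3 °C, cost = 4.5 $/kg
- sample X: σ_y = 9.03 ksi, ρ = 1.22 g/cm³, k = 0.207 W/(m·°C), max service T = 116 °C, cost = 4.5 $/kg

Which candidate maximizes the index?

sample S

Screen on constraints: k ≥ 39.1 W/(m·K); max service T ≥ 136 °C; cost ≤ 26 $/kg. Survivors: sample S, sample P.
Putting every candidate on a common basis:
  sample S: σ_y = 468.0 MPa, ρ = 2790 kg/m³
  sample P: σ_y = 311.0 MPa, ρ = 7801 kg/m³
  sample S: M = 21.6×10⁻³
  sample P: M = 5.88×10⁻³
Sample S has the largest M.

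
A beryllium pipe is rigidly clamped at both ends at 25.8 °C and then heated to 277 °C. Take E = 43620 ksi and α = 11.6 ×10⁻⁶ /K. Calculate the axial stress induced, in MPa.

876 MPa

E = 43620 ksi = 300.7 GPa.
ΔT = 251.2 K. Constrained thermal stress σ = E·α·ΔT = 300.7×10³ MPa × 11.6×10⁻⁶ × 251.2 = 876 MPa (compressive).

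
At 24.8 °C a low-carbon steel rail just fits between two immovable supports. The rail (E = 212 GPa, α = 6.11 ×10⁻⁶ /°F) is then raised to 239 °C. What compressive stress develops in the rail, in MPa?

α = 6.11×10⁻⁶/°F × 9/5 = 11.0×10⁻⁶/K.
ΔT = 214.2 K. Constrained thermal stress σ = E·α·ΔT = 212.0×10³ MPa × 11.0×10⁻⁶ × 214.2 = 499 MPa (compressive).

499 MPa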